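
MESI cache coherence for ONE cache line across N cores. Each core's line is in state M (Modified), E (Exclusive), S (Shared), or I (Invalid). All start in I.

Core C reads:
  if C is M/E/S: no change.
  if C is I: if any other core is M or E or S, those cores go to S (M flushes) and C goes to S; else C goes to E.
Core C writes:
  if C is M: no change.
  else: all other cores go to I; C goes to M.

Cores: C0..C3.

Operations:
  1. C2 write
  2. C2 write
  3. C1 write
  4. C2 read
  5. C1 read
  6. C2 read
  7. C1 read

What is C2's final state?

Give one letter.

Op 1: C2 write [C2 write: invalidate none -> C2=M] -> [I,I,M,I]
Op 2: C2 write [C2 write: already M (modified), no change] -> [I,I,M,I]
Op 3: C1 write [C1 write: invalidate ['C2=M'] -> C1=M] -> [I,M,I,I]
Op 4: C2 read [C2 read from I: others=['C1=M'] -> C2=S, others downsized to S] -> [I,S,S,I]
Op 5: C1 read [C1 read: already in S, no change] -> [I,S,S,I]
Op 6: C2 read [C2 read: already in S, no change] -> [I,S,S,I]
Op 7: C1 read [C1 read: already in S, no change] -> [I,S,S,I]

Answer: S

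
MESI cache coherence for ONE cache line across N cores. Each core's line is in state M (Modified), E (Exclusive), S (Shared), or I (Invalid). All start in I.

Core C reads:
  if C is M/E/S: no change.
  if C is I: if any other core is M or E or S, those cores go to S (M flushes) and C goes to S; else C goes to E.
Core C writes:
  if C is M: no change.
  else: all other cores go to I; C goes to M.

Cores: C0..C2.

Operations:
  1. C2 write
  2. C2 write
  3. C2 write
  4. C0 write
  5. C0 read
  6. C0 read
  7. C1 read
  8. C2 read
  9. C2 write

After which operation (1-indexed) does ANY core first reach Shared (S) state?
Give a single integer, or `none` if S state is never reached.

Answer: 7

Derivation:
Op 1: C2 write [C2 write: invalidate none -> C2=M] -> [I,I,M]
Op 2: C2 write [C2 write: already M (modified), no change] -> [I,I,M]
Op 3: C2 write [C2 write: already M (modified), no change] -> [I,I,M]
Op 4: C0 write [C0 write: invalidate ['C2=M'] -> C0=M] -> [M,I,I]
Op 5: C0 read [C0 read: already in M, no change] -> [M,I,I]
Op 6: C0 read [C0 read: already in M, no change] -> [M,I,I]
Op 7: C1 read [C1 read from I: others=['C0=M'] -> C1=S, others downsized to S] -> [S,S,I]
  -> First S state at op 7; remaining ops need not be traced.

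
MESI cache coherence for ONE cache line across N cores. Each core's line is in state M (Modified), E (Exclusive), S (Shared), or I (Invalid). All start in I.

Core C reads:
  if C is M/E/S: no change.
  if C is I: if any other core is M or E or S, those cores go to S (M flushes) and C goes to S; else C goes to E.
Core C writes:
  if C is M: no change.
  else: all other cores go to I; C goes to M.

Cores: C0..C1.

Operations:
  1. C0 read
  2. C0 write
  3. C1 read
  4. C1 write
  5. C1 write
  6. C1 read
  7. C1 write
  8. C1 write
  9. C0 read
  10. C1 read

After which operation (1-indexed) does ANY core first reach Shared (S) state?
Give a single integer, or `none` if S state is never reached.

Answer: 3

Derivation:
Op 1: C0 read [C0 read from I: no other sharers -> C0=E (exclusive)] -> [E,I]
Op 2: C0 write [C0 write: invalidate none -> C0=M] -> [M,I]
Op 3: C1 read [C1 read from I: others=['C0=M'] -> C1=S, others downsized to S] -> [S,S]
  -> First S state at op 3; remaining ops need not be traced.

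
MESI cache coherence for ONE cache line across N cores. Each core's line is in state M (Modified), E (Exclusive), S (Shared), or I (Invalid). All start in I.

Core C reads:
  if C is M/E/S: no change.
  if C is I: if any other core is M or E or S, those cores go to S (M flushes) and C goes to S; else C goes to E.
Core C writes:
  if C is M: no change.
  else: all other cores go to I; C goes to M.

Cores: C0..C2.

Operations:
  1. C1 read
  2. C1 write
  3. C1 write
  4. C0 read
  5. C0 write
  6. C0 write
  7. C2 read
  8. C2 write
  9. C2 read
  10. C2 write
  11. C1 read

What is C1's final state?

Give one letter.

Op 1: C1 read [C1 read from I: no other sharers -> C1=E (exclusive)] -> [I,E,I]
Op 2: C1 write [C1 write: invalidate none -> C1=M] -> [I,M,I]
Op 3: C1 write [C1 write: already M (modified), no change] -> [I,M,I]
Op 4: C0 read [C0 read from I: others=['C1=M'] -> C0=S, others downsized to S] -> [S,S,I]
Op 5: C0 write [C0 write: invalidate ['C1=S'] -> C0=M] -> [M,I,I]
Op 6: C0 write [C0 write: already M (modified), no change] -> [M,I,I]
Op 7: C2 read [C2 read from I: others=['C0=M'] -> C2=S, others downsized to S] -> [S,I,S]
Op 8: C2 write [C2 write: invalidate ['C0=S'] -> C2=M] -> [I,I,M]
Op 9: C2 read [C2 read: already in M, no change] -> [I,I,M]
Op 10: C2 write [C2 write: already M (modified), no change] -> [I,I,M]
Op 11: C1 read [C1 read from I: others=['C2=M'] -> C1=S, others downsized to S] -> [I,S,S]

Answer: S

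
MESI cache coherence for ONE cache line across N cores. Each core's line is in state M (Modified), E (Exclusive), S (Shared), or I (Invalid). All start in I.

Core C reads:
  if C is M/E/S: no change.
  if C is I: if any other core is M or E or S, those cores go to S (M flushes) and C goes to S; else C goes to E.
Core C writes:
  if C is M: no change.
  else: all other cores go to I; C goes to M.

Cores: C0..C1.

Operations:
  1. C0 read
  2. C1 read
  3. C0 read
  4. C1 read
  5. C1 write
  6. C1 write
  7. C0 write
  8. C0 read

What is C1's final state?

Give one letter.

Answer: I

Derivation:
Op 1: C0 read [C0 read from I: no other sharers -> C0=E (exclusive)] -> [E,I]
Op 2: C1 read [C1 read from I: others=['C0=E'] -> C1=S, others downsized to S] -> [S,S]
Op 3: C0 read [C0 read: already in S, no change] -> [S,S]
Op 4: C1 read [C1 read: already in S, no change] -> [S,S]
Op 5: C1 write [C1 write: invalidate ['C0=S'] -> C1=M] -> [I,M]
Op 6: C1 write [C1 write: already M (modified), no change] -> [I,M]
Op 7: C0 write [C0 write: invalidate ['C1=M'] -> C0=M] -> [M,I]
Op 8: C0 read [C0 read: already in M, no change] -> [M,I]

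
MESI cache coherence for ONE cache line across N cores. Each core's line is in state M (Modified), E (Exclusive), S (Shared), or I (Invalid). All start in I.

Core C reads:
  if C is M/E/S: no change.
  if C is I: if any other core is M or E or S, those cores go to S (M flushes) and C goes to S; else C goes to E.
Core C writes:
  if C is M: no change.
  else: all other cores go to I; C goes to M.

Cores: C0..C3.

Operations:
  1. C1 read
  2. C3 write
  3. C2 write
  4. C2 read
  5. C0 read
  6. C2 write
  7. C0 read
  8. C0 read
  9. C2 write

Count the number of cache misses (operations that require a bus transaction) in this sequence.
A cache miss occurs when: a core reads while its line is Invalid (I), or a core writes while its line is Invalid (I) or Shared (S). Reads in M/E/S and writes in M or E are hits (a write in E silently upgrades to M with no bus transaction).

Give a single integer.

Answer: 7

Derivation:
Op 1: C1 read [C1 read from I: no other sharers -> C1=E (exclusive)] -> [I,E,I,I] [MISS #1: read from I]
Op 2: C3 write [C3 write: invalidate ['C1=E'] -> C3=M] -> [I,I,I,M] [MISS #2: write from I]
Op 3: C2 write [C2 write: invalidate ['C3=M'] -> C2=M] -> [I,I,M,I] [MISS #3: write from I]
Op 4: C2 read [C2 read: already in M, no change] -> [I,I,M,I] [hit: read from M]
Op 5: C0 read [C0 read from I: others=['C2=M'] -> C0=S, others downsized to S] -> [S,I,S,I] [MISS #4: read from I]
Op 6: C2 write [C2 write: invalidate ['C0=S'] -> C2=M] -> [I,I,M,I] [MISS #5: write from S]
Op 7: C0 read [C0 read from I: others=['C2=M'] -> C0=S, others downsized to S] -> [S,I,S,I] [MISS #6: read from I]
Op 8: C0 read [C0 read: already in S, no change] -> [S,I,S,I] [hit: read from S]
Op 9: C2 write [C2 write: invalidate ['C0=S'] -> C2=M] -> [I,I,M,I] [MISS #7: write from S]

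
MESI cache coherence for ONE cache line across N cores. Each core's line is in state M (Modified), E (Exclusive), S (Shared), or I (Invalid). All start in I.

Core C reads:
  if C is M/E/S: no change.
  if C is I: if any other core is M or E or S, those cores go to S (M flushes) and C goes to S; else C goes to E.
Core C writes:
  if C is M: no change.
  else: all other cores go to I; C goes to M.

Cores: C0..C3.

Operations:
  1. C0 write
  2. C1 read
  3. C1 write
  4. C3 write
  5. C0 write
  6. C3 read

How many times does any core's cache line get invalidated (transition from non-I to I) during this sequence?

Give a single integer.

Op 1: C0 write [C0 write: invalidate none -> C0=M] -> [M,I,I,I] (invalidations this op: 0; running total: 0)
Op 2: C1 read [C1 read from I: others=['C0=M'] -> C1=S, others downsized to S] -> [S,S,I,I] (invalidations this op: 0; running total: 0)
Op 3: C1 write [C1 write: invalidate ['C0=S'] -> C1=M] -> [I,M,I,I] (invalidations this op: 1; running total: 1)
Op 4: C3 write [C3 write: invalidate ['C1=M'] -> C3=M] -> [I,I,I,M] (invalidations this op: 1; running total: 2)
Op 5: C0 write [C0 write: invalidate ['C3=M'] -> C0=M] -> [M,I,I,I] (invalidations this op: 1; running total: 3)
Op 6: C3 read [C3 read from I: others=['C0=M'] -> C3=S, others downsized to S] -> [S,I,I,S] (invalidations this op: 0; running total: 3)

Answer: 3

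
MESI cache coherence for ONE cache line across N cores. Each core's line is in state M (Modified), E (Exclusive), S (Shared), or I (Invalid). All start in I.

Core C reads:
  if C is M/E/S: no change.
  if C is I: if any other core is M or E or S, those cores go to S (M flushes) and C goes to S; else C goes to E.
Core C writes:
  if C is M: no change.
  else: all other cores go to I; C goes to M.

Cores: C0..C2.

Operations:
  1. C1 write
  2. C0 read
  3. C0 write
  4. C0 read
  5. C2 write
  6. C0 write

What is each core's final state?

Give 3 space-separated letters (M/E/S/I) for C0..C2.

Op 1: C1 write [C1 write: invalidate none -> C1=M] -> [I,M,I]
Op 2: C0 read [C0 read from I: others=['C1=M'] -> C0=S, others downsized to S] -> [S,S,I]
Op 3: C0 write [C0 write: invalidate ['C1=S'] -> C0=M] -> [M,I,I]
Op 4: C0 read [C0 read: already in M, no change] -> [M,I,I]
Op 5: C2 write [C2 write: invalidate ['C0=M'] -> C2=M] -> [I,I,M]
Op 6: C0 write [C0 write: invalidate ['C2=M'] -> C0=M] -> [M,I,I]

Answer: M I I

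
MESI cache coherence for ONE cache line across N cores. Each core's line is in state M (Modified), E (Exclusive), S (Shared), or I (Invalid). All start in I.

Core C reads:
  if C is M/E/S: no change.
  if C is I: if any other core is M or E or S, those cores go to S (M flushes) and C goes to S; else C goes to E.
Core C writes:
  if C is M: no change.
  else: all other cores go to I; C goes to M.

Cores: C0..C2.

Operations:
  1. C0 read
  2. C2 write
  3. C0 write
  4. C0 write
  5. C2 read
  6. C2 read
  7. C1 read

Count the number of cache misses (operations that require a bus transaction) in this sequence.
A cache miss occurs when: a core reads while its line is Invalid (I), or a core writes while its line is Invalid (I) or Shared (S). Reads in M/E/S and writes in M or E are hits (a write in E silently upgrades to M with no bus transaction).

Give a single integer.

Answer: 5

Derivation:
Op 1: C0 read [C0 read from I: no other sharers -> C0=E (exclusive)] -> [E,I,I] [MISS #1: read from I]
Op 2: C2 write [C2 write: invalidate ['C0=E'] -> C2=M] -> [I,I,M] [MISS #2: write from I]
Op 3: C0 write [C0 write: invalidate ['C2=M'] -> C0=M] -> [M,I,I] [MISS #3: write from I]
Op 4: C0 write [C0 write: already M (modified), no change] -> [M,I,I] [hit: write from M]
Op 5: C2 read [C2 read from I: others=['C0=M'] -> C2=S, others downsized to S] -> [S,I,S] [MISS #4: read from I]
Op 6: C2 read [C2 read: already in S, no change] -> [S,I,S] [hit: read from S]
Op 7: C1 read [C1 read from I: others=['C0=S', 'C2=S'] -> C1=S, others downsized to S] -> [S,S,S] [MISS #5: read from I]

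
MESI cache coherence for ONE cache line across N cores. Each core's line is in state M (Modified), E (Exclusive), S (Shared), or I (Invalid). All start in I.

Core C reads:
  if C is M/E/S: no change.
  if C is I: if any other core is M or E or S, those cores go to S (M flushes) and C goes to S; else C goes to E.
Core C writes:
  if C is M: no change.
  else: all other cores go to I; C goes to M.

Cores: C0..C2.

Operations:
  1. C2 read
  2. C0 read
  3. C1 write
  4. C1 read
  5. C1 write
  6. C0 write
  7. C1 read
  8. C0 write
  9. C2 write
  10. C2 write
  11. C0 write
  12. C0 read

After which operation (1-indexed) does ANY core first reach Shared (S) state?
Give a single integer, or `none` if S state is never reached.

Op 1: C2 read [C2 read from I: no other sharers -> C2=E (exclusive)] -> [I,I,E]
Op 2: C0 read [C0 read from I: others=['C2=E'] -> C0=S, others downsized to S] -> [S,I,S]
  -> First S state at op 2; remaining ops need not be traced.

Answer: 2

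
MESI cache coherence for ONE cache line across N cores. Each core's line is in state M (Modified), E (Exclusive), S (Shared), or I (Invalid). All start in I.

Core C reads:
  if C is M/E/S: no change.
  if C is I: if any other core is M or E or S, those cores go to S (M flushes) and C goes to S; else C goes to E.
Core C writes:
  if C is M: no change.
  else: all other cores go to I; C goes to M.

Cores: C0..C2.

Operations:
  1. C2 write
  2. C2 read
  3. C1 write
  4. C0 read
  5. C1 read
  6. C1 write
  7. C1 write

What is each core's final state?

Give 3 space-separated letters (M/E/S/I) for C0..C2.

Op 1: C2 write [C2 write: invalidate none -> C2=M] -> [I,I,M]
Op 2: C2 read [C2 read: already in M, no change] -> [I,I,M]
Op 3: C1 write [C1 write: invalidate ['C2=M'] -> C1=M] -> [I,M,I]
Op 4: C0 read [C0 read from I: others=['C1=M'] -> C0=S, others downsized to S] -> [S,S,I]
Op 5: C1 read [C1 read: already in S, no change] -> [S,S,I]
Op 6: C1 write [C1 write: invalidate ['C0=S'] -> C1=M] -> [I,M,I]
Op 7: C1 write [C1 write: already M (modified), no change] -> [I,M,I]

Answer: I M I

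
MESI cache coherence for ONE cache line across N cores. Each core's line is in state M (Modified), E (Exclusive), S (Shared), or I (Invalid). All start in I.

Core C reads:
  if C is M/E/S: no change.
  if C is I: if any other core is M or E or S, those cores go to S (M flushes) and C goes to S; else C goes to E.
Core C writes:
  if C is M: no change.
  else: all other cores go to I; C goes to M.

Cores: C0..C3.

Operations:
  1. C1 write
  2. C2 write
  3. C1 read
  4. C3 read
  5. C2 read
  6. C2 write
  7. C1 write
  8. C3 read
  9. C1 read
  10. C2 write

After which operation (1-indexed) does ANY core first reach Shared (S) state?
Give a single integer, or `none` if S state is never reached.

Answer: 3

Derivation:
Op 1: C1 write [C1 write: invalidate none -> C1=M] -> [I,M,I,I]
Op 2: C2 write [C2 write: invalidate ['C1=M'] -> C2=M] -> [I,I,M,I]
Op 3: C1 read [C1 read from I: others=['C2=M'] -> C1=S, others downsized to S] -> [I,S,S,I]
  -> First S state at op 3; remaining ops need not be traced.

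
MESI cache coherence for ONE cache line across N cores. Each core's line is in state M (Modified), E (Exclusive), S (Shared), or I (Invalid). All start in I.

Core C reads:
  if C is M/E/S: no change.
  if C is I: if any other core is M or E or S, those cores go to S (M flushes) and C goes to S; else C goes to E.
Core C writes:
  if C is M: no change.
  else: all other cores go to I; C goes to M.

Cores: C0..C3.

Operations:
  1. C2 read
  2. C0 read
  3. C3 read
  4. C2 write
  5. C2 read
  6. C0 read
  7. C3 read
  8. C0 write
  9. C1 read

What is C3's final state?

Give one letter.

Op 1: C2 read [C2 read from I: no other sharers -> C2=E (exclusive)] -> [I,I,E,I]
Op 2: C0 read [C0 read from I: others=['C2=E'] -> C0=S, others downsized to S] -> [S,I,S,I]
Op 3: C3 read [C3 read from I: others=['C0=S', 'C2=S'] -> C3=S, others downsized to S] -> [S,I,S,S]
Op 4: C2 write [C2 write: invalidate ['C0=S', 'C3=S'] -> C2=M] -> [I,I,M,I]
Op 5: C2 read [C2 read: already in M, no change] -> [I,I,M,I]
Op 6: C0 read [C0 read from I: others=['C2=M'] -> C0=S, others downsized to S] -> [S,I,S,I]
Op 7: C3 read [C3 read from I: others=['C0=S', 'C2=S'] -> C3=S, others downsized to S] -> [S,I,S,S]
Op 8: C0 write [C0 write: invalidate ['C2=S', 'C3=S'] -> C0=M] -> [M,I,I,I]
Op 9: C1 read [C1 read from I: others=['C0=M'] -> C1=S, others downsized to S] -> [S,S,I,I]

Answer: I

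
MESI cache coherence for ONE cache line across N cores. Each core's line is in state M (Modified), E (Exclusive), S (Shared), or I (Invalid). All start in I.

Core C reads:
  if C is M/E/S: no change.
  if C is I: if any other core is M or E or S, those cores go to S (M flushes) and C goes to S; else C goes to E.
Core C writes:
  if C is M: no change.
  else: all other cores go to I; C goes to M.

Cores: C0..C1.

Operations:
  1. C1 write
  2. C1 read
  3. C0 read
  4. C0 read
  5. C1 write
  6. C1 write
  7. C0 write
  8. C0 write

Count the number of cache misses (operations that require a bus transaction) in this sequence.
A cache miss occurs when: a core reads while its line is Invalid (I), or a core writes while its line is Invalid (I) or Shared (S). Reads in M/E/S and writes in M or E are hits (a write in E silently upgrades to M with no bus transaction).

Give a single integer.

Op 1: C1 write [C1 write: invalidate none -> C1=M] -> [I,M] [MISS #1: write from I]
Op 2: C1 read [C1 read: already in M, no change] -> [I,M] [hit: read from M]
Op 3: C0 read [C0 read from I: others=['C1=M'] -> C0=S, others downsized to S] -> [S,S] [MISS #2: read from I]
Op 4: C0 read [C0 read: already in S, no change] -> [S,S] [hit: read from S]
Op 5: C1 write [C1 write: invalidate ['C0=S'] -> C1=M] -> [I,M] [MISS #3: write from S]
Op 6: C1 write [C1 write: already M (modified), no change] -> [I,M] [hit: write from M]
Op 7: C0 write [C0 write: invalidate ['C1=M'] -> C0=M] -> [M,I] [MISS #4: write from I]
Op 8: C0 write [C0 write: already M (modified), no change] -> [M,I] [hit: write from M]

Answer: 4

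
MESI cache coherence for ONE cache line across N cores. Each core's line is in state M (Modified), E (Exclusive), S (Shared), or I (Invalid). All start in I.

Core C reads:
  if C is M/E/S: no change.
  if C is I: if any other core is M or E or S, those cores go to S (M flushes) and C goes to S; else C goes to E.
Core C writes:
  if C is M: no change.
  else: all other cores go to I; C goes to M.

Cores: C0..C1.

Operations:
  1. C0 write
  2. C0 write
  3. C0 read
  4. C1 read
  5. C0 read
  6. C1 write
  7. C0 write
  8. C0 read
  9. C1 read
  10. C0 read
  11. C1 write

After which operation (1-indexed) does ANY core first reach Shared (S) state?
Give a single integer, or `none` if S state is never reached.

Answer: 4

Derivation:
Op 1: C0 write [C0 write: invalidate none -> C0=M] -> [M,I]
Op 2: C0 write [C0 write: already M (modified), no change] -> [M,I]
Op 3: C0 read [C0 read: already in M, no change] -> [M,I]
Op 4: C1 read [C1 read from I: others=['C0=M'] -> C1=S, others downsized to S] -> [S,S]
  -> First S state at op 4; remaining ops need not be traced.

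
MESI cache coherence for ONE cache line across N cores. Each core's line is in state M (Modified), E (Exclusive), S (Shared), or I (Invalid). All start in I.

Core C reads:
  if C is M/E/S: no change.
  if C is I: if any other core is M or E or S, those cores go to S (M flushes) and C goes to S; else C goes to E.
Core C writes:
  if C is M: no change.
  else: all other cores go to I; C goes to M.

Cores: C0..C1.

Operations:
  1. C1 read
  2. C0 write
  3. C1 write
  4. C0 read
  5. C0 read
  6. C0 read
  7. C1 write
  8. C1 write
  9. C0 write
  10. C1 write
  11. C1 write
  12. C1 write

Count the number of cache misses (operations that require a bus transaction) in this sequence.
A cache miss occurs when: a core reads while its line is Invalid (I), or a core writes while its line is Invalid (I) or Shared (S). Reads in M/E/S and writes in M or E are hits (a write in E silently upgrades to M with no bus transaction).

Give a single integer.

Answer: 7

Derivation:
Op 1: C1 read [C1 read from I: no other sharers -> C1=E (exclusive)] -> [I,E] [MISS #1: read from I]
Op 2: C0 write [C0 write: invalidate ['C1=E'] -> C0=M] -> [M,I] [MISS #2: write from I]
Op 3: C1 write [C1 write: invalidate ['C0=M'] -> C1=M] -> [I,M] [MISS #3: write from I]
Op 4: C0 read [C0 read from I: others=['C1=M'] -> C0=S, others downsized to S] -> [S,S] [MISS #4: read from I]
Op 5: C0 read [C0 read: already in S, no change] -> [S,S] [hit: read from S]
Op 6: C0 read [C0 read: already in S, no change] -> [S,S] [hit: read from S]
Op 7: C1 write [C1 write: invalidate ['C0=S'] -> C1=M] -> [I,M] [MISS #5: write from S]
Op 8: C1 write [C1 write: already M (modified), no change] -> [I,M] [hit: write from M]
Op 9: C0 write [C0 write: invalidate ['C1=M'] -> C0=M] -> [M,I] [MISS #6: write from I]
Op 10: C1 write [C1 write: invalidate ['C0=M'] -> C1=M] -> [I,M] [MISS #7: write from I]
Op 11: C1 write [C1 write: already M (modified), no change] -> [I,M] [hit: write from M]
Op 12: C1 write [C1 write: already M (modified), no change] -> [I,M] [hit: write from M]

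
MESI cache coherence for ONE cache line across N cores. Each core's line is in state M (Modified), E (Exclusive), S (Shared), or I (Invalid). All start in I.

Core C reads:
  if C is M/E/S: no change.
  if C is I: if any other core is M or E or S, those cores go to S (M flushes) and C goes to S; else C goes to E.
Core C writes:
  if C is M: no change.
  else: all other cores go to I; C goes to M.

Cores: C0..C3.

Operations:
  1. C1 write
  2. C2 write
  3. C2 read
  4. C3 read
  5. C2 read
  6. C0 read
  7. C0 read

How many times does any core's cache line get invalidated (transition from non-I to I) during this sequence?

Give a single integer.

Op 1: C1 write [C1 write: invalidate none -> C1=M] -> [I,M,I,I] (invalidations this op: 0; running total: 0)
Op 2: C2 write [C2 write: invalidate ['C1=M'] -> C2=M] -> [I,I,M,I] (invalidations this op: 1; running total: 1)
Op 3: C2 read [C2 read: already in M, no change] -> [I,I,M,I] (invalidations this op: 0; running total: 1)
Op 4: C3 read [C3 read from I: others=['C2=M'] -> C3=S, others downsized to S] -> [I,I,S,S] (invalidations this op: 0; running total: 1)
Op 5: C2 read [C2 read: already in S, no change] -> [I,I,S,S] (invalidations this op: 0; running total: 1)
Op 6: C0 read [C0 read from I: others=['C2=S', 'C3=S'] -> C0=S, others downsized to S] -> [S,I,S,S] (invalidations this op: 0; running total: 1)
Op 7: C0 read [C0 read: already in S, no change] -> [S,I,S,S] (invalidations this op: 0; running total: 1)

Answer: 1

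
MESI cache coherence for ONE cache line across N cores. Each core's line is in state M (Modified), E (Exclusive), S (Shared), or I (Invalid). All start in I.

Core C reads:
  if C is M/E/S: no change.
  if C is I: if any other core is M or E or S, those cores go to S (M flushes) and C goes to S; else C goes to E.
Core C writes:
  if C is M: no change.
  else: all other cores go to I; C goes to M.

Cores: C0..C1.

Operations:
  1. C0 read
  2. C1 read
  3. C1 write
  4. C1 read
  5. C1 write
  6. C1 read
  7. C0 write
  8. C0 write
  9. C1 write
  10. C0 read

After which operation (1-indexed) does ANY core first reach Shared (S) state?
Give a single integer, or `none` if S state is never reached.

Op 1: C0 read [C0 read from I: no other sharers -> C0=E (exclusive)] -> [E,I]
Op 2: C1 read [C1 read from I: others=['C0=E'] -> C1=S, others downsized to S] -> [S,S]
  -> First S state at op 2; remaining ops need not be traced.

Answer: 2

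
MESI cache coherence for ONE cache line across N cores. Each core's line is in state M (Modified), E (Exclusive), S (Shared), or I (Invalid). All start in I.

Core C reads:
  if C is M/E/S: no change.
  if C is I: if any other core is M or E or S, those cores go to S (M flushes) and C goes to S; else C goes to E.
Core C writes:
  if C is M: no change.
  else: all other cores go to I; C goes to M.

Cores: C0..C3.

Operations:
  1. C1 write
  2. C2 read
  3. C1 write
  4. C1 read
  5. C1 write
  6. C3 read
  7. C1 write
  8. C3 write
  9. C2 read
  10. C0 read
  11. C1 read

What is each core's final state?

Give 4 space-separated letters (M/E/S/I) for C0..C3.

Answer: S S S S

Derivation:
Op 1: C1 write [C1 write: invalidate none -> C1=M] -> [I,M,I,I]
Op 2: C2 read [C2 read from I: others=['C1=M'] -> C2=S, others downsized to S] -> [I,S,S,I]
Op 3: C1 write [C1 write: invalidate ['C2=S'] -> C1=M] -> [I,M,I,I]
Op 4: C1 read [C1 read: already in M, no change] -> [I,M,I,I]
Op 5: C1 write [C1 write: already M (modified), no change] -> [I,M,I,I]
Op 6: C3 read [C3 read from I: others=['C1=M'] -> C3=S, others downsized to S] -> [I,S,I,S]
Op 7: C1 write [C1 write: invalidate ['C3=S'] -> C1=M] -> [I,M,I,I]
Op 8: C3 write [C3 write: invalidate ['C1=M'] -> C3=M] -> [I,I,I,M]
Op 9: C2 read [C2 read from I: others=['C3=M'] -> C2=S, others downsized to S] -> [I,I,S,S]
Op 10: C0 read [C0 read from I: others=['C2=S', 'C3=S'] -> C0=S, others downsized to S] -> [S,I,S,S]
Op 11: C1 read [C1 read from I: others=['C0=S', 'C2=S', 'C3=S'] -> C1=S, others downsized to S] -> [S,S,S,S]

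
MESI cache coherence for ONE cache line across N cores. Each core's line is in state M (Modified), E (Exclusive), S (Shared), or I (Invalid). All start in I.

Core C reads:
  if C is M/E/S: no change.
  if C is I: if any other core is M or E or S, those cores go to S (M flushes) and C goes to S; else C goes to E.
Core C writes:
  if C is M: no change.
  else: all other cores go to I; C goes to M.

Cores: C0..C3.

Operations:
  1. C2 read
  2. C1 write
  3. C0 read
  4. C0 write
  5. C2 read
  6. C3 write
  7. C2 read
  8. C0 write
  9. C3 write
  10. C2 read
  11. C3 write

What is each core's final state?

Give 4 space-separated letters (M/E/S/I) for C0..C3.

Answer: I I I M

Derivation:
Op 1: C2 read [C2 read from I: no other sharers -> C2=E (exclusive)] -> [I,I,E,I]
Op 2: C1 write [C1 write: invalidate ['C2=E'] -> C1=M] -> [I,M,I,I]
Op 3: C0 read [C0 read from I: others=['C1=M'] -> C0=S, others downsized to S] -> [S,S,I,I]
Op 4: C0 write [C0 write: invalidate ['C1=S'] -> C0=M] -> [M,I,I,I]
Op 5: C2 read [C2 read from I: others=['C0=M'] -> C2=S, others downsized to S] -> [S,I,S,I]
Op 6: C3 write [C3 write: invalidate ['C0=S', 'C2=S'] -> C3=M] -> [I,I,I,M]
Op 7: C2 read [C2 read from I: others=['C3=M'] -> C2=S, others downsized to S] -> [I,I,S,S]
Op 8: C0 write [C0 write: invalidate ['C2=S', 'C3=S'] -> C0=M] -> [M,I,I,I]
Op 9: C3 write [C3 write: invalidate ['C0=M'] -> C3=M] -> [I,I,I,M]
Op 10: C2 read [C2 read from I: others=['C3=M'] -> C2=S, others downsized to S] -> [I,I,S,S]
Op 11: C3 write [C3 write: invalidate ['C2=S'] -> C3=M] -> [I,I,I,M]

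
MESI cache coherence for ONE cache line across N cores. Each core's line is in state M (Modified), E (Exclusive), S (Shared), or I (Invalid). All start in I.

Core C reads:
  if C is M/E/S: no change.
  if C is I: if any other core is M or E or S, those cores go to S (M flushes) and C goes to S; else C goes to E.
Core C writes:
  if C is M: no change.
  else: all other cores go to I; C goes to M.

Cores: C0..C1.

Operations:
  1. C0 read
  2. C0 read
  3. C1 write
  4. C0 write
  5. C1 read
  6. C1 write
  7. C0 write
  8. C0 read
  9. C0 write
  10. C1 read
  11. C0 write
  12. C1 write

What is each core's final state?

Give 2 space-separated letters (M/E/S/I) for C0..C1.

Op 1: C0 read [C0 read from I: no other sharers -> C0=E (exclusive)] -> [E,I]
Op 2: C0 read [C0 read: already in E, no change] -> [E,I]
Op 3: C1 write [C1 write: invalidate ['C0=E'] -> C1=M] -> [I,M]
Op 4: C0 write [C0 write: invalidate ['C1=M'] -> C0=M] -> [M,I]
Op 5: C1 read [C1 read from I: others=['C0=M'] -> C1=S, others downsized to S] -> [S,S]
Op 6: C1 write [C1 write: invalidate ['C0=S'] -> C1=M] -> [I,M]
Op 7: C0 write [C0 write: invalidate ['C1=M'] -> C0=M] -> [M,I]
Op 8: C0 read [C0 read: already in M, no change] -> [M,I]
Op 9: C0 write [C0 write: already M (modified), no change] -> [M,I]
Op 10: C1 read [C1 read from I: others=['C0=M'] -> C1=S, others downsized to S] -> [S,S]
Op 11: C0 write [C0 write: invalidate ['C1=S'] -> C0=M] -> [M,I]
Op 12: C1 write [C1 write: invalidate ['C0=M'] -> C1=M] -> [I,M]

Answer: I M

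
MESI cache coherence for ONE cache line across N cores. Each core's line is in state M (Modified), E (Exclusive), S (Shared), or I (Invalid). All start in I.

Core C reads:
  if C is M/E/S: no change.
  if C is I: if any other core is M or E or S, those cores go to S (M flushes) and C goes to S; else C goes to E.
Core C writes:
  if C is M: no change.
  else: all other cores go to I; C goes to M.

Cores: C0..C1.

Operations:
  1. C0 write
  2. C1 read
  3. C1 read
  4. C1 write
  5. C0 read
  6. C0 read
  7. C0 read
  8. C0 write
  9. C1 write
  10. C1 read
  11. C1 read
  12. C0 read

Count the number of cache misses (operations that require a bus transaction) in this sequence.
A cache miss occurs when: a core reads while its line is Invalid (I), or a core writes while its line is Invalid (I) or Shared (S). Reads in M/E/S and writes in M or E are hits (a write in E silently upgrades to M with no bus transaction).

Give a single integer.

Answer: 7

Derivation:
Op 1: C0 write [C0 write: invalidate none -> C0=M] -> [M,I] [MISS #1: write from I]
Op 2: C1 read [C1 read from I: others=['C0=M'] -> C1=S, others downsized to S] -> [S,S] [MISS #2: read from I]
Op 3: C1 read [C1 read: already in S, no change] -> [S,S] [hit: read from S]
Op 4: C1 write [C1 write: invalidate ['C0=S'] -> C1=M] -> [I,M] [MISS #3: write from S]
Op 5: C0 read [C0 read from I: others=['C1=M'] -> C0=S, others downsized to S] -> [S,S] [MISS #4: read from I]
Op 6: C0 read [C0 read: already in S, no change] -> [S,S] [hit: read from S]
Op 7: C0 read [C0 read: already in S, no change] -> [S,S] [hit: read from S]
Op 8: C0 write [C0 write: invalidate ['C1=S'] -> C0=M] -> [M,I] [MISS #5: write from S]
Op 9: C1 write [C1 write: invalidate ['C0=M'] -> C1=M] -> [I,M] [MISS #6: write from I]
Op 10: C1 read [C1 read: already in M, no change] -> [I,M] [hit: read from M]
Op 11: C1 read [C1 read: already in M, no change] -> [I,M] [hit: read from M]
Op 12: C0 read [C0 read from I: others=['C1=M'] -> C0=S, others downsized to S] -> [S,S] [MISS #7: read from I]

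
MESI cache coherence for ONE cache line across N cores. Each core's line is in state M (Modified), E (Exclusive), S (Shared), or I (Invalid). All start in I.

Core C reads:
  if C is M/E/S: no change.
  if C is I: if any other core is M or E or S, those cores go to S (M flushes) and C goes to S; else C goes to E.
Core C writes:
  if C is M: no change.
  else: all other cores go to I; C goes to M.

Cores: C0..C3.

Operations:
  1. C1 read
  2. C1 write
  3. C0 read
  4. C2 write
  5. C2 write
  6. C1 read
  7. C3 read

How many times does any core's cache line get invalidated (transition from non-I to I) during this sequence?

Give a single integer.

Op 1: C1 read [C1 read from I: no other sharers -> C1=E (exclusive)] -> [I,E,I,I] (invalidations this op: 0; running total: 0)
Op 2: C1 write [C1 write: invalidate none -> C1=M] -> [I,M,I,I] (invalidations this op: 0; running total: 0)
Op 3: C0 read [C0 read from I: others=['C1=M'] -> C0=S, others downsized to S] -> [S,S,I,I] (invalidations this op: 0; running total: 0)
Op 4: C2 write [C2 write: invalidate ['C0=S', 'C1=S'] -> C2=M] -> [I,I,M,I] (invalidations this op: 2; running total: 2)
Op 5: C2 write [C2 write: already M (modified), no change] -> [I,I,M,I] (invalidations this op: 0; running total: 2)
Op 6: C1 read [C1 read from I: others=['C2=M'] -> C1=S, others downsized to S] -> [I,S,S,I] (invalidations this op: 0; running total: 2)
Op 7: C3 read [C3 read from I: others=['C1=S', 'C2=S'] -> C3=S, others downsized to S] -> [I,S,S,S] (invalidations this op: 0; running total: 2)

Answer: 2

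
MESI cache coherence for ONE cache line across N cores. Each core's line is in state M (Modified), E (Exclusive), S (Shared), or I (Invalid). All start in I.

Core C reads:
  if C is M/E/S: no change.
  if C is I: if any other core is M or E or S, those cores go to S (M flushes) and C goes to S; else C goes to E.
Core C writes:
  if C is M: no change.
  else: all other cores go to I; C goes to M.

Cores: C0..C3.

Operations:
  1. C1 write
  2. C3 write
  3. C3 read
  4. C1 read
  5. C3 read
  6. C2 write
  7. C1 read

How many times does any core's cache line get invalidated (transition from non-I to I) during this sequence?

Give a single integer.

Answer: 3

Derivation:
Op 1: C1 write [C1 write: invalidate none -> C1=M] -> [I,M,I,I] (invalidations this op: 0; running total: 0)
Op 2: C3 write [C3 write: invalidate ['C1=M'] -> C3=M] -> [I,I,I,M] (invalidations this op: 1; running total: 1)
Op 3: C3 read [C3 read: already in M, no change] -> [I,I,I,M] (invalidations this op: 0; running total: 1)
Op 4: C1 read [C1 read from I: others=['C3=M'] -> C1=S, others downsized to S] -> [I,S,I,S] (invalidations this op: 0; running total: 1)
Op 5: C3 read [C3 read: already in S, no change] -> [I,S,I,S] (invalidations this op: 0; running total: 1)
Op 6: C2 write [C2 write: invalidate ['C1=S', 'C3=S'] -> C2=M] -> [I,I,M,I] (invalidations this op: 2; running total: 3)
Op 7: C1 read [C1 read from I: others=['C2=M'] -> C1=S, others downsized to S] -> [I,S,S,I] (invalidations this op: 0; running total: 3)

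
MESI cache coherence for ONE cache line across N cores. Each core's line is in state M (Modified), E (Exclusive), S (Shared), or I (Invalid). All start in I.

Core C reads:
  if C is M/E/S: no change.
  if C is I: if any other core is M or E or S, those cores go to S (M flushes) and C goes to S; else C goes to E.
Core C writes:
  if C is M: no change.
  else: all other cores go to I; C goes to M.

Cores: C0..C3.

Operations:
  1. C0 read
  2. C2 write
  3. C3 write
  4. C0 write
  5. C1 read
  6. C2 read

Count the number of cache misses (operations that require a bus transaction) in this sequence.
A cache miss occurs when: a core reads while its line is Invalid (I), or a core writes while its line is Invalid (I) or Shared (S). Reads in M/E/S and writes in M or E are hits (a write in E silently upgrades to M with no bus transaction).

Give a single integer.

Op 1: C0 read [C0 read from I: no other sharers -> C0=E (exclusive)] -> [E,I,I,I] [MISS #1: read from I]
Op 2: C2 write [C2 write: invalidate ['C0=E'] -> C2=M] -> [I,I,M,I] [MISS #2: write from I]
Op 3: C3 write [C3 write: invalidate ['C2=M'] -> C3=M] -> [I,I,I,M] [MISS #3: write from I]
Op 4: C0 write [C0 write: invalidate ['C3=M'] -> C0=M] -> [M,I,I,I] [MISS #4: write from I]
Op 5: C1 read [C1 read from I: others=['C0=M'] -> C1=S, others downsized to S] -> [S,S,I,I] [MISS #5: read from I]
Op 6: C2 read [C2 read from I: others=['C0=S', 'C1=S'] -> C2=S, others downsized to S] -> [S,S,S,I] [MISS #6: read from I]

Answer: 6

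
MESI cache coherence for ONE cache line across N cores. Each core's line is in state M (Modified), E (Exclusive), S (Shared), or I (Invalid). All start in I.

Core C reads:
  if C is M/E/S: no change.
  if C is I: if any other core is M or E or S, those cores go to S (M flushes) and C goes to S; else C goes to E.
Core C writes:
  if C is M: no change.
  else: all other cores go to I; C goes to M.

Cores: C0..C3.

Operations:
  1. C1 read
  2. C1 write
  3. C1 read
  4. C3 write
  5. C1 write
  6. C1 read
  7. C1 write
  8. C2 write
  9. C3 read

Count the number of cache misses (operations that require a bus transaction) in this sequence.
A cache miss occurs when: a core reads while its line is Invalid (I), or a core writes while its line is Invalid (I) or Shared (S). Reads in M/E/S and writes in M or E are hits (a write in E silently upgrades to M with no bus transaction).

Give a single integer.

Answer: 5

Derivation:
Op 1: C1 read [C1 read from I: no other sharers -> C1=E (exclusive)] -> [I,E,I,I] [MISS #1: read from I]
Op 2: C1 write [C1 write: invalidate none -> C1=M] -> [I,M,I,I] [hit: write from E is a silent E->M upgrade, no bus transaction]
Op 3: C1 read [C1 read: already in M, no change] -> [I,M,I,I] [hit: read from M]
Op 4: C3 write [C3 write: invalidate ['C1=M'] -> C3=M] -> [I,I,I,M] [MISS #2: write from I]
Op 5: C1 write [C1 write: invalidate ['C3=M'] -> C1=M] -> [I,M,I,I] [MISS #3: write from I]
Op 6: C1 read [C1 read: already in M, no change] -> [I,M,I,I] [hit: read from M]
Op 7: C1 write [C1 write: already M (modified), no change] -> [I,M,I,I] [hit: write from M]
Op 8: C2 write [C2 write: invalidate ['C1=M'] -> C2=M] -> [I,I,M,I] [MISS #4: write from I]
Op 9: C3 read [C3 read from I: others=['C2=M'] -> C3=S, others downsized to S] -> [I,I,S,S] [MISS #5: read from I]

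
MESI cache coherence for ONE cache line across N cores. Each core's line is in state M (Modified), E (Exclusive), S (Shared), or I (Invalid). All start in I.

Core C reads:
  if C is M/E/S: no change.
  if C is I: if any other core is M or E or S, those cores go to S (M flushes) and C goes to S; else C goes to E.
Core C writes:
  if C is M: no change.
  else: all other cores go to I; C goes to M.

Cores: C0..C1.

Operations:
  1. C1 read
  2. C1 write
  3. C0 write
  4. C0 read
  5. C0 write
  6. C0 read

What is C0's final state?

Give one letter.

Op 1: C1 read [C1 read from I: no other sharers -> C1=E (exclusive)] -> [I,E]
Op 2: C1 write [C1 write: invalidate none -> C1=M] -> [I,M]
Op 3: C0 write [C0 write: invalidate ['C1=M'] -> C0=M] -> [M,I]
Op 4: C0 read [C0 read: already in M, no change] -> [M,I]
Op 5: C0 write [C0 write: already M (modified), no change] -> [M,I]
Op 6: C0 read [C0 read: already in M, no change] -> [M,I]

Answer: M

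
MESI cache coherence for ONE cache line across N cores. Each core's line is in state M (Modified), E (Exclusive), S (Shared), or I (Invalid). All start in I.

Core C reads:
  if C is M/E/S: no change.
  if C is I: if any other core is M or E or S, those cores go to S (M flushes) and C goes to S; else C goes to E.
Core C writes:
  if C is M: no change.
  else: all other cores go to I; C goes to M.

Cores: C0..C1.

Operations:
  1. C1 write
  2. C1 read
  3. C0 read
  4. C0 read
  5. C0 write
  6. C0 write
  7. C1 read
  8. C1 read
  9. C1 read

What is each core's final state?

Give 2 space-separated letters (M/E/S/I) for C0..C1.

Answer: S S

Derivation:
Op 1: C1 write [C1 write: invalidate none -> C1=M] -> [I,M]
Op 2: C1 read [C1 read: already in M, no change] -> [I,M]
Op 3: C0 read [C0 read from I: others=['C1=M'] -> C0=S, others downsized to S] -> [S,S]
Op 4: C0 read [C0 read: already in S, no change] -> [S,S]
Op 5: C0 write [C0 write: invalidate ['C1=S'] -> C0=M] -> [M,I]
Op 6: C0 write [C0 write: already M (modified), no change] -> [M,I]
Op 7: C1 read [C1 read from I: others=['C0=M'] -> C1=S, others downsized to S] -> [S,S]
Op 8: C1 read [C1 read: already in S, no change] -> [S,S]
Op 9: C1 read [C1 read: already in S, no change] -> [S,S]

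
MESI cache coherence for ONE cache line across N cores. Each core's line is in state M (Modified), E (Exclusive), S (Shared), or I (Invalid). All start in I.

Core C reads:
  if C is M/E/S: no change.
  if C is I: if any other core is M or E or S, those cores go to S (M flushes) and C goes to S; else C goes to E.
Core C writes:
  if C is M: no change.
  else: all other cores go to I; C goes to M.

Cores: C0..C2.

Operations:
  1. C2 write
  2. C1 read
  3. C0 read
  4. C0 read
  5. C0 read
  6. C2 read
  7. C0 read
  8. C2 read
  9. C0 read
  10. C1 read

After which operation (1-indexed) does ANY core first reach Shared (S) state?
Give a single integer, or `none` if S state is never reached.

Answer: 2

Derivation:
Op 1: C2 write [C2 write: invalidate none -> C2=M] -> [I,I,M]
Op 2: C1 read [C1 read from I: others=['C2=M'] -> C1=S, others downsized to S] -> [I,S,S]
  -> First S state at op 2; remaining ops need not be traced.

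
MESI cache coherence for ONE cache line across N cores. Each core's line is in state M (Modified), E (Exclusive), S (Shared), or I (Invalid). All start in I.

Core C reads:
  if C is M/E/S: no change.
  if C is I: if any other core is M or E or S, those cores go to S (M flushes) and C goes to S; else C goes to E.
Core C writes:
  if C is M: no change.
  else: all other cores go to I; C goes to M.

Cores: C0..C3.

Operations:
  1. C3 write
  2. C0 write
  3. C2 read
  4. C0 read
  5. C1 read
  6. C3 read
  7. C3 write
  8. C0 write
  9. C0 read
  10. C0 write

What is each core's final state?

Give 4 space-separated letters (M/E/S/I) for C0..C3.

Answer: M I I I

Derivation:
Op 1: C3 write [C3 write: invalidate none -> C3=M] -> [I,I,I,M]
Op 2: C0 write [C0 write: invalidate ['C3=M'] -> C0=M] -> [M,I,I,I]
Op 3: C2 read [C2 read from I: others=['C0=M'] -> C2=S, others downsized to S] -> [S,I,S,I]
Op 4: C0 read [C0 read: already in S, no change] -> [S,I,S,I]
Op 5: C1 read [C1 read from I: others=['C0=S', 'C2=S'] -> C1=S, others downsized to S] -> [S,S,S,I]
Op 6: C3 read [C3 read from I: others=['C0=S', 'C1=S', 'C2=S'] -> C3=S, others downsized to S] -> [S,S,S,S]
Op 7: C3 write [C3 write: invalidate ['C0=S', 'C1=S', 'C2=S'] -> C3=M] -> [I,I,I,M]
Op 8: C0 write [C0 write: invalidate ['C3=M'] -> C0=M] -> [M,I,I,I]
Op 9: C0 read [C0 read: already in M, no change] -> [M,I,I,I]
Op 10: C0 write [C0 write: already M (modified), no change] -> [M,I,I,I]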